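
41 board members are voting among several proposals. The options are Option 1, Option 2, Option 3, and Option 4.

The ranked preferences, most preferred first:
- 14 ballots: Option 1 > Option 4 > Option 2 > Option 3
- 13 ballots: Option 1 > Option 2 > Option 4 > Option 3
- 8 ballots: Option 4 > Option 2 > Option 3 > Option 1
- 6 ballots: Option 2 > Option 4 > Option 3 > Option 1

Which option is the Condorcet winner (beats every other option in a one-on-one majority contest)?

Option 1

Option 1 vs Option 2: 27–14
Option 1 vs Option 3: 27–14
Option 1 vs Option 4: 27–14
Option 1 beats every other option.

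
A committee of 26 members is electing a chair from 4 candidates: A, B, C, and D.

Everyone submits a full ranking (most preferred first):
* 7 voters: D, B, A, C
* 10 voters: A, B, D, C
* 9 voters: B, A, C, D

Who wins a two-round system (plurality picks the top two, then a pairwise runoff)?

B

Round 1 first-place votes: A 10, B 9, C 0, D 7. A and B advance.
Runoff: A is ranked above B on 10 ballots, B above A on 16.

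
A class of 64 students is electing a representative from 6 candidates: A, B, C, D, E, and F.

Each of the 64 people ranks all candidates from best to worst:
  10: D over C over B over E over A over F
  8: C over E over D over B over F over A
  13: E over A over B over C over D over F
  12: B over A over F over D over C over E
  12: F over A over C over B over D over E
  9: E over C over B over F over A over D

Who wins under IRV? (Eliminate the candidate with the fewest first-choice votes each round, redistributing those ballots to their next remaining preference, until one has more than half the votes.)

Round 1: A 0, B 12, C 8, D 10, E 22, F 12. A eliminated.
Round 2: B 12, C 8, D 10, E 22, F 12. C eliminated.
Round 3: B 12, D 10, E 30, F 12. D eliminated.
Round 4: B 22, E 30, F 12. F eliminated.
Round 5: B 34, E 30. B has a majority (≥33).

B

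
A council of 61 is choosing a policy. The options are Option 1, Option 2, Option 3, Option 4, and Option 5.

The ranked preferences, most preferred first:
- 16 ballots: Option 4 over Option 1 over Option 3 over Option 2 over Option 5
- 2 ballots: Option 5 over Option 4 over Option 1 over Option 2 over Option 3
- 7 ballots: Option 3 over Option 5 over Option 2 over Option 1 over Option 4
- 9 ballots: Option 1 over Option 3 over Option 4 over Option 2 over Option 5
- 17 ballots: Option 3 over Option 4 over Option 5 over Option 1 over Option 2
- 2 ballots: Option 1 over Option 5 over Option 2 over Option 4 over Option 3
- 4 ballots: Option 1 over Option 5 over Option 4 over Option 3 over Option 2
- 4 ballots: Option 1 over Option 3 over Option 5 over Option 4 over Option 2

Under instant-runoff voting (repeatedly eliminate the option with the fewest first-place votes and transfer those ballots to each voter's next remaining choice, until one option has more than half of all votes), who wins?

Round 1: Option 1 19, Option 2 0, Option 3 24, Option 4 16, Option 5 2. Option 2 eliminated.
Round 2: Option 1 19, Option 3 24, Option 4 16, Option 5 2. Option 5 eliminated.
Round 3: Option 1 19, Option 3 24, Option 4 18. Option 4 eliminated.
Round 4: Option 1 37, Option 3 24. Option 1 has a majority (≥31).

Option 1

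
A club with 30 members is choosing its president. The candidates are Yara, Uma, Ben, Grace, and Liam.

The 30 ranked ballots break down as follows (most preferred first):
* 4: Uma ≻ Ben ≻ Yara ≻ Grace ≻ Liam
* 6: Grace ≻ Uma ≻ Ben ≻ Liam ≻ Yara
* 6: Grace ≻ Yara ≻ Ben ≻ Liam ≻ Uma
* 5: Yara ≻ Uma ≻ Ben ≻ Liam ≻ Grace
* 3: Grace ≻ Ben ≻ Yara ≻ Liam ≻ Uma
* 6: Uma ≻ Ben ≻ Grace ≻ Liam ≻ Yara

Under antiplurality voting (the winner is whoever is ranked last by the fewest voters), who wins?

Ben

Last-place votes: Yara 12, Uma 9, Ben 0, Grace 5, Liam 4.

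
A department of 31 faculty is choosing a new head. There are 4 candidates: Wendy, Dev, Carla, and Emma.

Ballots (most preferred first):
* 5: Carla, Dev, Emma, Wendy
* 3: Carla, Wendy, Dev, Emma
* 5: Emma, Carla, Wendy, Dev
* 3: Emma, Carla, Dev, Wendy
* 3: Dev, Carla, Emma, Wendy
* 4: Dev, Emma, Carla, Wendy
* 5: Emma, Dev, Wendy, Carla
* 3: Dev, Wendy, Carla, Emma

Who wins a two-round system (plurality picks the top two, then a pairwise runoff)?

Dev

Round 1 first-place votes: Wendy 0, Dev 10, Carla 8, Emma 13. Emma and Dev advance.
Runoff: Emma is ranked above Dev on 13 ballots, Dev above Emma on 18.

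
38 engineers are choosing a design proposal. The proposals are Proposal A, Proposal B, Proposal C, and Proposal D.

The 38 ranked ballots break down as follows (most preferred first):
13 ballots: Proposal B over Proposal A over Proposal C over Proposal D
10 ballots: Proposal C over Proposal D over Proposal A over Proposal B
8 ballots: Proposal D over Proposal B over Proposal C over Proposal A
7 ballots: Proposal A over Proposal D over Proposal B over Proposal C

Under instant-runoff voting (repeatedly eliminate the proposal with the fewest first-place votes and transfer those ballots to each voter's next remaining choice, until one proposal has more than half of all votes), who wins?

Round 1: Proposal A 7, Proposal B 13, Proposal C 10, Proposal D 8. Proposal A eliminated.
Round 2: Proposal B 13, Proposal C 10, Proposal D 15. Proposal C eliminated.
Round 3: Proposal B 13, Proposal D 25. Proposal D has a majority (≥20).

Proposal D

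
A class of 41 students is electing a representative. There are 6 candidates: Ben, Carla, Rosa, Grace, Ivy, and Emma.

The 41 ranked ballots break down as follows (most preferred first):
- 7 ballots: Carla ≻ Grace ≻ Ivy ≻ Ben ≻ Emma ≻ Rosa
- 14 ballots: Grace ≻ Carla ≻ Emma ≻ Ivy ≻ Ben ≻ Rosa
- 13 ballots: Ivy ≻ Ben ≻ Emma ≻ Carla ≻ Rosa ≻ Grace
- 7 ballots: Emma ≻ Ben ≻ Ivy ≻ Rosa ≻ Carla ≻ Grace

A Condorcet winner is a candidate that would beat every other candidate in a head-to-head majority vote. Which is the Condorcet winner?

Carla vs Ben: 21–20
Carla vs Rosa: 34–7
Carla vs Grace: 27–14
Carla vs Ivy: 21–20
Carla vs Emma: 21–20
Carla beats every other candidate.

Carla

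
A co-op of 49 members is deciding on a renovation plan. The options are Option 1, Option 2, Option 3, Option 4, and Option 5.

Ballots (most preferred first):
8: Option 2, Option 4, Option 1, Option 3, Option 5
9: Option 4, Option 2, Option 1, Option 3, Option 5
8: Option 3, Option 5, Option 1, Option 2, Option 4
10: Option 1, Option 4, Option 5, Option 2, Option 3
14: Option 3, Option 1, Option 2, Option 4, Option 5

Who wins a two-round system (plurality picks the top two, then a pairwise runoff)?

Option 1

Round 1 first-place votes: Option 1 10, Option 2 8, Option 3 22, Option 4 9, Option 5 0. Option 3 and Option 1 advance.
Runoff: Option 3 is ranked above Option 1 on 22 ballots, Option 1 above Option 3 on 27.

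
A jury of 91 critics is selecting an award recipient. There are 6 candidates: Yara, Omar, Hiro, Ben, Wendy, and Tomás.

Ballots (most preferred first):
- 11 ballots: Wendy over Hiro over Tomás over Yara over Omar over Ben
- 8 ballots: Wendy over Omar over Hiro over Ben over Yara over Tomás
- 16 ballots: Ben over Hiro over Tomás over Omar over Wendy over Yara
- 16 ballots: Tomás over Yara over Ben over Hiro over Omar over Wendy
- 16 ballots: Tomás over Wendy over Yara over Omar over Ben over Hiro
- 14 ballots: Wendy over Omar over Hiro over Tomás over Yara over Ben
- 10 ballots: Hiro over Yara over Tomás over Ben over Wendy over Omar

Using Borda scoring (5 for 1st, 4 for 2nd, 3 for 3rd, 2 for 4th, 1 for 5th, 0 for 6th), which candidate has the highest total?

Tomás

Yara: 11×2 + 8×1 + 16×0 + 16×4 + 16×3 + 14×1 + 10×4 = 196
Omar: 11×1 + 8×4 + 16×2 + 16×1 + 16×2 + 14×4 + 10×0 = 179
Hiro: 11×4 + 8×3 + 16×4 + 16×2 + 16×0 + 14×3 + 10×5 = 256
Ben: 11×0 + 8×2 + 16×5 + 16×3 + 16×1 + 14×0 + 10×2 = 180
Wendy: 11×5 + 8×5 + 16×1 + 16×0 + 16×4 + 14×5 + 10×1 = 255
Tomás: 11×3 + 8×0 + 16×3 + 16×5 + 16×5 + 14×2 + 10×3 = 299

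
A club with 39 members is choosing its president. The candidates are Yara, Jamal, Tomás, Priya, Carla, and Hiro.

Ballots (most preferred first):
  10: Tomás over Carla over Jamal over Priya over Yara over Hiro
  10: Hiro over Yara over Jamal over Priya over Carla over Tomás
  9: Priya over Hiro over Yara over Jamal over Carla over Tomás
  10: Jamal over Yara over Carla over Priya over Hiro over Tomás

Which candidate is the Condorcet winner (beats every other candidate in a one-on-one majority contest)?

Jamal vs Yara: 20–19
Jamal vs Tomás: 29–10
Jamal vs Priya: 30–9
Jamal vs Carla: 29–10
Jamal vs Hiro: 20–19
Jamal beats every other candidate.

Jamal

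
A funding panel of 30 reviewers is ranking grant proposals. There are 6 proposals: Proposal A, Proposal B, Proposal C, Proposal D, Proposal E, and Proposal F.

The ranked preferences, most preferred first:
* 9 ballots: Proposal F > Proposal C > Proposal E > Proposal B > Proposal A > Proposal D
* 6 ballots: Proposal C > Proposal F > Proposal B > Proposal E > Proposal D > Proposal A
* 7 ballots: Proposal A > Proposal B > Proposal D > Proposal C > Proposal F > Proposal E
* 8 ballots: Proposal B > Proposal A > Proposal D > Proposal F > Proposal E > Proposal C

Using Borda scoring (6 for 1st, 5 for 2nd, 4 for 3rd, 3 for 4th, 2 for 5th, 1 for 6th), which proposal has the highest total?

Proposal A: 9×2 + 6×1 + 7×6 + 8×5 = 106
Proposal B: 9×3 + 6×4 + 7×5 + 8×6 = 134
Proposal C: 9×5 + 6×6 + 7×3 + 8×1 = 110
Proposal D: 9×1 + 6×2 + 7×4 + 8×4 = 81
Proposal E: 9×4 + 6×3 + 7×1 + 8×2 = 77
Proposal F: 9×6 + 6×5 + 7×2 + 8×3 = 122

Proposal B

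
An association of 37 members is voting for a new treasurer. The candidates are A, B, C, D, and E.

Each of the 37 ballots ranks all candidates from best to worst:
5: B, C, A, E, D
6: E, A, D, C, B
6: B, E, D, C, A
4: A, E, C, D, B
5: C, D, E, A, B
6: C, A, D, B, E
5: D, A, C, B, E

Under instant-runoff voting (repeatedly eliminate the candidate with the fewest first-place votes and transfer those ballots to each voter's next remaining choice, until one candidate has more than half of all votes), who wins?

Round 1: A 4, B 11, C 11, D 5, E 6. A eliminated.
Round 2: B 11, C 11, D 5, E 10. D eliminated.
Round 3: B 11, C 16, E 10. E eliminated.
Round 4: B 11, C 26. C has a majority (≥19).

C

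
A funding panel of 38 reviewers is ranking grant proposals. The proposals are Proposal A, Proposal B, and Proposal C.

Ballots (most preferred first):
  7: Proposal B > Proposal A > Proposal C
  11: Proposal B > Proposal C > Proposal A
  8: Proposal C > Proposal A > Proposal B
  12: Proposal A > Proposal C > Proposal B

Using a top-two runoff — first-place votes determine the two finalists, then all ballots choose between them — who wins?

Proposal A

Round 1 first-place votes: Proposal A 12, Proposal B 18, Proposal C 8. Proposal B and Proposal A advance.
Runoff: Proposal B is ranked above Proposal A on 18 ballots, Proposal A above Proposal B on 20.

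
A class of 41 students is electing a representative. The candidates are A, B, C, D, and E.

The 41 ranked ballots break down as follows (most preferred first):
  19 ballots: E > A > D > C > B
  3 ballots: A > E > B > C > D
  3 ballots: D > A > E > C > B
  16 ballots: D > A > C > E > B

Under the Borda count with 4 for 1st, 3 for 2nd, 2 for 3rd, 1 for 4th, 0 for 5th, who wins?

A

A: 19×3 + 3×4 + 3×3 + 16×3 = 126
B: 19×0 + 3×2 + 3×0 + 16×0 = 6
C: 19×1 + 3×1 + 3×1 + 16×2 = 57
D: 19×2 + 3×0 + 3×4 + 16×4 = 114
E: 19×4 + 3×3 + 3×2 + 16×1 = 107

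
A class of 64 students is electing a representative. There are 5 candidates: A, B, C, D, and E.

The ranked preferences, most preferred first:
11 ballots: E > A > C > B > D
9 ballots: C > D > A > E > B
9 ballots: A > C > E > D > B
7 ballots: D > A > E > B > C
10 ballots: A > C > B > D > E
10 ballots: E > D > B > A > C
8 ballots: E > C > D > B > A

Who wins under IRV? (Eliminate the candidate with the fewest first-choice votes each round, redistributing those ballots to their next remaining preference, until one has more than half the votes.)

Round 1: A 19, B 0, C 9, D 7, E 29. B eliminated.
Round 2: A 19, C 9, D 7, E 29. D eliminated.
Round 3: A 26, C 9, E 29. C eliminated.
Round 4: A 35, E 29. A has a majority (≥33).

A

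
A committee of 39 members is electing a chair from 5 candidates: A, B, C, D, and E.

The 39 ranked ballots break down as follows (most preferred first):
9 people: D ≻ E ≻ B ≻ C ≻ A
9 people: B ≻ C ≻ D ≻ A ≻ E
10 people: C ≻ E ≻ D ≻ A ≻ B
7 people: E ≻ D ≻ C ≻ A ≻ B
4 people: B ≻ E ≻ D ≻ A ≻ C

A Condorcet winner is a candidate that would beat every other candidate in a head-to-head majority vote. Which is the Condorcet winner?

E

E vs A: 30–9
E vs B: 26–13
E vs C: 20–19
E vs D: 21–18
E beats every other candidate.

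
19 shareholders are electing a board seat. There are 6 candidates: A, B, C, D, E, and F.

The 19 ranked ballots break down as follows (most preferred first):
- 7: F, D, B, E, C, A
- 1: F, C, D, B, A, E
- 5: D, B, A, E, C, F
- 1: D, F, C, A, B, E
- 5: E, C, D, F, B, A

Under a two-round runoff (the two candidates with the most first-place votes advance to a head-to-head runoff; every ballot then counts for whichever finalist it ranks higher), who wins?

Round 1 first-place votes: A 0, B 0, C 0, D 6, E 5, F 8. F and D advance.
Runoff: F is ranked above D on 8 ballots, D above F on 11.

D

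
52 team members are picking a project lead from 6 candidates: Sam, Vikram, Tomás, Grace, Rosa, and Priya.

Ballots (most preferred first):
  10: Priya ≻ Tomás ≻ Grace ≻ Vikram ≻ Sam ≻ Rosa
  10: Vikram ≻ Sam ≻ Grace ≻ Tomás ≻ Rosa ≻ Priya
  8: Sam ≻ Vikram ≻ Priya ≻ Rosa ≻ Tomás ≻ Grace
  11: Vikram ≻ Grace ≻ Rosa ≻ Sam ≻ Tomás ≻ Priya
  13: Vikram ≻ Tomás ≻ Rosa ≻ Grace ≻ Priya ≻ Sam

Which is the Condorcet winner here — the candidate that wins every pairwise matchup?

Vikram

Vikram vs Sam: 44–8
Vikram vs Tomás: 42–10
Vikram vs Grace: 42–10
Vikram vs Rosa: 52–0
Vikram vs Priya: 42–10
Vikram beats every other candidate.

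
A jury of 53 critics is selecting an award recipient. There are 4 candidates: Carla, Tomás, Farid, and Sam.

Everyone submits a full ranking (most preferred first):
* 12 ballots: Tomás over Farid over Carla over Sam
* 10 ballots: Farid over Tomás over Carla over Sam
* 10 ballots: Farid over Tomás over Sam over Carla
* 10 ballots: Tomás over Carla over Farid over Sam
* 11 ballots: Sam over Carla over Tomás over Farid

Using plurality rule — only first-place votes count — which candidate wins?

First-place votes: Carla 0, Tomás 22, Farid 20, Sam 11.

Tomás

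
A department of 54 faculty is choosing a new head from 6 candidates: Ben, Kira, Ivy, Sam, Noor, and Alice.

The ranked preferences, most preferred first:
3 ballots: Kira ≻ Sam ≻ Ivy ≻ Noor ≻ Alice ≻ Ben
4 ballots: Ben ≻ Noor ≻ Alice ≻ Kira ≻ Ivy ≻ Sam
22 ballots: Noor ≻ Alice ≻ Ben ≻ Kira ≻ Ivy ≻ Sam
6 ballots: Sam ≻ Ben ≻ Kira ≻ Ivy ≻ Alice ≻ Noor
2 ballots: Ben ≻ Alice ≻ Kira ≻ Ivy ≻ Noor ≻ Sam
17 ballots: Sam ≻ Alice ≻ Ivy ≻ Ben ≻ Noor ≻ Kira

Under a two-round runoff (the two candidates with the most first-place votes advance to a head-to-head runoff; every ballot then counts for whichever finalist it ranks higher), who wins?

Round 1 first-place votes: Ben 6, Kira 3, Ivy 0, Sam 23, Noor 22, Alice 0. Sam and Noor advance.
Runoff: Sam is ranked above Noor on 26 ballots, Noor above Sam on 28.

Noor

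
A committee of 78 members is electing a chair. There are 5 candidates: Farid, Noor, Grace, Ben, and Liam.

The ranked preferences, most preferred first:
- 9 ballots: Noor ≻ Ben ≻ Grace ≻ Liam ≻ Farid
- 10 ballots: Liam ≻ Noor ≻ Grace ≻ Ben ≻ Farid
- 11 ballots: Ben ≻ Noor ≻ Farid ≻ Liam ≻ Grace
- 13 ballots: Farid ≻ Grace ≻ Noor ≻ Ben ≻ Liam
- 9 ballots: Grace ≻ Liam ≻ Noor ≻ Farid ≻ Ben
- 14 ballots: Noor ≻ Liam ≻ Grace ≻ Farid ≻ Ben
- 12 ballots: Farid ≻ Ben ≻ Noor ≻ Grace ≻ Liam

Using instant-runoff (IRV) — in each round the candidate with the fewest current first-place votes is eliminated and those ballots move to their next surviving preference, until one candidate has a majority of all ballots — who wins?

Noor

Round 1: Farid 25, Noor 23, Grace 9, Ben 11, Liam 10. Grace eliminated.
Round 2: Farid 25, Noor 23, Ben 11, Liam 19. Ben eliminated.
Round 3: Farid 25, Noor 34, Liam 19. Liam eliminated.
Round 4: Farid 25, Noor 53. Noor has a majority (≥40).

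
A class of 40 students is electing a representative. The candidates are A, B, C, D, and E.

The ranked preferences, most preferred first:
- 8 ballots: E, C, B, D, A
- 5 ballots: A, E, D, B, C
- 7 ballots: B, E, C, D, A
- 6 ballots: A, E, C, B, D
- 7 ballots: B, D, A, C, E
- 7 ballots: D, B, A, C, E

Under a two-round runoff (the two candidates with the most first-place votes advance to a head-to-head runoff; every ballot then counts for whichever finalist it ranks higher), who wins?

B

Round 1 first-place votes: A 11, B 14, C 0, D 7, E 8. B and A advance.
Runoff: B is ranked above A on 29 ballots, A above B on 11.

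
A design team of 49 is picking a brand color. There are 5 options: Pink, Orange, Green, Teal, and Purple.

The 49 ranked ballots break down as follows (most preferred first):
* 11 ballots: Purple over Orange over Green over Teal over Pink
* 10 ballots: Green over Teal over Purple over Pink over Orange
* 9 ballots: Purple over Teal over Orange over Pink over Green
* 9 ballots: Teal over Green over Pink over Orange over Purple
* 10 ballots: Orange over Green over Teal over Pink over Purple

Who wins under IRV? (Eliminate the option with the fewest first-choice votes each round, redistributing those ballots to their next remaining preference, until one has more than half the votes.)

Round 1: Pink 0, Orange 10, Green 10, Teal 9, Purple 20. Pink eliminated.
Round 2: Orange 10, Green 10, Teal 9, Purple 20. Teal eliminated.
Round 3: Orange 10, Green 19, Purple 20. Orange eliminated.
Round 4: Green 29, Purple 20. Green has a majority (≥25).

Green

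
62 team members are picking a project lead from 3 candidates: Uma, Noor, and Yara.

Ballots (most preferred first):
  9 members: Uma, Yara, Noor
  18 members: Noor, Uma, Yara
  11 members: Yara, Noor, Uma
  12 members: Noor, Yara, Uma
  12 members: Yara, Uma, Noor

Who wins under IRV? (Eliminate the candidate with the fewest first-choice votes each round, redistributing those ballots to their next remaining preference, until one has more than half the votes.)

Round 1: Uma 9, Noor 30, Yara 23. Uma eliminated.
Round 2: Noor 30, Yara 32. Yara has a majority (≥32).

Yara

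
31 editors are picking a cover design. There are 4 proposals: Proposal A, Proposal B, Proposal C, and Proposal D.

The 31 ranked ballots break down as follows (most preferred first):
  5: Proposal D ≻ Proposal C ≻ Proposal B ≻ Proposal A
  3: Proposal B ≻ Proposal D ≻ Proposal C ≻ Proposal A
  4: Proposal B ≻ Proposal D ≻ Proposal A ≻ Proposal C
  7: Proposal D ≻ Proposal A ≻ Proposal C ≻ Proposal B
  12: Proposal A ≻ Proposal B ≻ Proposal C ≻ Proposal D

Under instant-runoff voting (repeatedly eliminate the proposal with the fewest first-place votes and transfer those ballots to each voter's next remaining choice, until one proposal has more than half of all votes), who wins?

Round 1: Proposal A 12, Proposal B 7, Proposal C 0, Proposal D 12. Proposal C eliminated.
Round 2: Proposal A 12, Proposal B 7, Proposal D 12. Proposal B eliminated.
Round 3: Proposal A 12, Proposal D 19. Proposal D has a majority (≥16).

Proposal D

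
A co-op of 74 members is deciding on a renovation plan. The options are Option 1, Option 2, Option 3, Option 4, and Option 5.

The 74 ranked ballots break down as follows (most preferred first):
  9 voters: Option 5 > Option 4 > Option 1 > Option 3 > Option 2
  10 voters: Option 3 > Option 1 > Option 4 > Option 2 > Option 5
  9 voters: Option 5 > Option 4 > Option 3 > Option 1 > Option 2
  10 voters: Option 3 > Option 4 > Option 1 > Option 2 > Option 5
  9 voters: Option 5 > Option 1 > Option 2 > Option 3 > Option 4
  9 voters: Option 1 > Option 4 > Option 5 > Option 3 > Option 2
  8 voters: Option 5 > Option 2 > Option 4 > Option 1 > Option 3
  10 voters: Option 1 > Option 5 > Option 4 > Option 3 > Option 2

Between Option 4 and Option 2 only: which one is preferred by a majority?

Option 4

Option 4 is ranked above Option 2 on 57 ballots; Option 2 above Option 4 on 17.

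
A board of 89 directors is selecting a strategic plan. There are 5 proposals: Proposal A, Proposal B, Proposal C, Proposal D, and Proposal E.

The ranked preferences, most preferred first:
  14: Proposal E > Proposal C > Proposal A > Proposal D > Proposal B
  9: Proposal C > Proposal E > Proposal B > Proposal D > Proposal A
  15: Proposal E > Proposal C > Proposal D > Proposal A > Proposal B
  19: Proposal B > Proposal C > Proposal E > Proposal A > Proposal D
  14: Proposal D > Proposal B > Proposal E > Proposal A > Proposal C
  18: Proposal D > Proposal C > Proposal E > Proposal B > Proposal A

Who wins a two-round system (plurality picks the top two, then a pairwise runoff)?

Round 1 first-place votes: Proposal A 0, Proposal B 19, Proposal C 9, Proposal D 32, Proposal E 29. Proposal D and Proposal E advance.
Runoff: Proposal D is ranked above Proposal E on 32 ballots, Proposal E above Proposal D on 57.

Proposal E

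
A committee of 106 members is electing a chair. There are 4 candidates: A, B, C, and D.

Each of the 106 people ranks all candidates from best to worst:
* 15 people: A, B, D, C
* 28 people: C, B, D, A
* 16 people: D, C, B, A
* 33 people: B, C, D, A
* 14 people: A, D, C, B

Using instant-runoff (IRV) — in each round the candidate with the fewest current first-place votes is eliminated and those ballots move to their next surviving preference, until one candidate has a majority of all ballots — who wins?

Round 1: A 29, B 33, C 28, D 16. D eliminated.
Round 2: A 29, B 33, C 44. A eliminated.
Round 3: B 48, C 58. C has a majority (≥54).

C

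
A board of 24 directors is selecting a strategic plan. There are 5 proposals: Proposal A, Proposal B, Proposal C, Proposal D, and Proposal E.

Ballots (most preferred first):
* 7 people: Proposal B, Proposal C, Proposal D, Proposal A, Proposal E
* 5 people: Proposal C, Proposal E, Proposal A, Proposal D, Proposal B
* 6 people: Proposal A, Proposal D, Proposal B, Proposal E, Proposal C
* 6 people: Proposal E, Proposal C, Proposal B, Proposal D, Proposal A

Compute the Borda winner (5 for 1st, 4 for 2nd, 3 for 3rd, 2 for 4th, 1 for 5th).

Proposal A: 7×2 + 5×3 + 6×5 + 6×1 = 65
Proposal B: 7×5 + 5×1 + 6×3 + 6×3 = 76
Proposal C: 7×4 + 5×5 + 6×1 + 6×4 = 83
Proposal D: 7×3 + 5×2 + 6×4 + 6×2 = 67
Proposal E: 7×1 + 5×4 + 6×2 + 6×5 = 69

Proposal C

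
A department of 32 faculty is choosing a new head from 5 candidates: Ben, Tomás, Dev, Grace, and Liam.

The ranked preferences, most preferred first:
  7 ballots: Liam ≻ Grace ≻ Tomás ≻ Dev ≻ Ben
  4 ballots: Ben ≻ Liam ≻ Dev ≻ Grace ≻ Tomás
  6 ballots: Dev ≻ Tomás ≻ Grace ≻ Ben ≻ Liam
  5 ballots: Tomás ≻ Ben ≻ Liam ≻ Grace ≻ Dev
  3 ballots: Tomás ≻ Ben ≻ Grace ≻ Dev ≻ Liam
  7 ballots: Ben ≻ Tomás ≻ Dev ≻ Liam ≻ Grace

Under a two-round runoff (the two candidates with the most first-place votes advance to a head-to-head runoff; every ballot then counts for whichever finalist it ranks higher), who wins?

Round 1 first-place votes: Ben 11, Tomás 8, Dev 6, Grace 0, Liam 7. Ben and Tomás advance.
Runoff: Ben is ranked above Tomás on 11 ballots, Tomás above Ben on 21.

Tomás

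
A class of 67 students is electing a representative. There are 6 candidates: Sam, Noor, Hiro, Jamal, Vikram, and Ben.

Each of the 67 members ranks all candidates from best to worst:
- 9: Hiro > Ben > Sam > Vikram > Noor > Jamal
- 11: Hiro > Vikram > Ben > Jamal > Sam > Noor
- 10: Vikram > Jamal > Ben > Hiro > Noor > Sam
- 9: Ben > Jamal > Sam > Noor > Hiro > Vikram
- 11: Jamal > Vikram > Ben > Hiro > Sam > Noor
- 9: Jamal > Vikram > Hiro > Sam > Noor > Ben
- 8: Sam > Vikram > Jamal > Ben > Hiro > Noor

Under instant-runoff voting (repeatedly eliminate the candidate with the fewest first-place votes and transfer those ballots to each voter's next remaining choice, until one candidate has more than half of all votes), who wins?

Jamal

Round 1: Sam 8, Noor 0, Hiro 20, Jamal 20, Vikram 10, Ben 9. Noor eliminated.
Round 2: Sam 8, Hiro 20, Jamal 20, Vikram 10, Ben 9. Sam eliminated.
Round 3: Hiro 20, Jamal 20, Vikram 18, Ben 9. Ben eliminated.
Round 4: Hiro 20, Jamal 29, Vikram 18. Vikram eliminated.
Round 5: Hiro 20, Jamal 47. Jamal has a majority (≥34).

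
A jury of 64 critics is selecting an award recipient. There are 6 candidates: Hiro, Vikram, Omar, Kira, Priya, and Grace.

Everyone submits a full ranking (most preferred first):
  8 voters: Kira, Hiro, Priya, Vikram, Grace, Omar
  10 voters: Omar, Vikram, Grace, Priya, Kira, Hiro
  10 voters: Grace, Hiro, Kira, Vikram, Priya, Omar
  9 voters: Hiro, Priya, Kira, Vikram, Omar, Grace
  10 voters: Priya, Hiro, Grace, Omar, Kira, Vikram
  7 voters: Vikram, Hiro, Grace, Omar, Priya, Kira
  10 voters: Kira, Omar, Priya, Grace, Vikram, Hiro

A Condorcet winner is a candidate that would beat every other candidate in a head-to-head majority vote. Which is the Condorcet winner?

Hiro

Hiro vs Vikram: 37–27
Hiro vs Omar: 44–20
Hiro vs Kira: 36–28
Hiro vs Priya: 34–30
Hiro vs Grace: 34–30
Hiro beats every other candidate.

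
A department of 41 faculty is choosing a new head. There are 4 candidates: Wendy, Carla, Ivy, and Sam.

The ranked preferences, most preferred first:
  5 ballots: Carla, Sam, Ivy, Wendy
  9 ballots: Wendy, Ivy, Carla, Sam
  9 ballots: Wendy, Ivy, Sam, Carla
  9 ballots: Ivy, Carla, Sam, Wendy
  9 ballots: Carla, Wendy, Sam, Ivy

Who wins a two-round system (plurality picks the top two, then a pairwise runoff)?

Round 1 first-place votes: Wendy 18, Carla 14, Ivy 9, Sam 0. Wendy and Carla advance.
Runoff: Wendy is ranked above Carla on 18 ballots, Carla above Wendy on 23.

Carla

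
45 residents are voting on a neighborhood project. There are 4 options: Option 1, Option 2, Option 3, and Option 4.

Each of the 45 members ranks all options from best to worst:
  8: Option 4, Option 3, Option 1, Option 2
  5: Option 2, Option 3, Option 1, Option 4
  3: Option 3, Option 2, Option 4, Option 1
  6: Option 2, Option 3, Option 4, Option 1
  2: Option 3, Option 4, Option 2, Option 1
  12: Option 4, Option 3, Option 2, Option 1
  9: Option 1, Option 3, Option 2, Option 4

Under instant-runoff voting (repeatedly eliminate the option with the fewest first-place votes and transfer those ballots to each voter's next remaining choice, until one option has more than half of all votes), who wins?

Round 1: Option 1 9, Option 2 11, Option 3 5, Option 4 20. Option 3 eliminated.
Round 2: Option 1 9, Option 2 14, Option 4 22. Option 1 eliminated.
Round 3: Option 2 23, Option 4 22. Option 2 has a majority (≥23).

Option 2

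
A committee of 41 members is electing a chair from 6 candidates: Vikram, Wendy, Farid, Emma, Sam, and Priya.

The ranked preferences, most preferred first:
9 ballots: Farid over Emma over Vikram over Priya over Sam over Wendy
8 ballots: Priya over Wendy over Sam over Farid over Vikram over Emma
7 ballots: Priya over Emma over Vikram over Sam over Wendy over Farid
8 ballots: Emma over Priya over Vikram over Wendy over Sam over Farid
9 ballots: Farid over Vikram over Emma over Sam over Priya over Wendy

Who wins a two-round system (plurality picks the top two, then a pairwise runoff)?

Round 1 first-place votes: Vikram 0, Wendy 0, Farid 18, Emma 8, Sam 0, Priya 15. Farid and Priya advance.
Runoff: Farid is ranked above Priya on 18 ballots, Priya above Farid on 23.

Priya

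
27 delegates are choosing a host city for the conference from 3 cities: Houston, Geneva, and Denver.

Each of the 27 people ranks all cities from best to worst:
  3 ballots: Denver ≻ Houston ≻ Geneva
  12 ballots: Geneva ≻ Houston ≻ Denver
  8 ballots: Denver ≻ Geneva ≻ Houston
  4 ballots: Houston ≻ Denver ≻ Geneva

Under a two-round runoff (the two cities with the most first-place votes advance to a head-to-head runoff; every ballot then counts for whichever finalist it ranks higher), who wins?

Round 1 first-place votes: Houston 4, Geneva 12, Denver 11. Geneva and Denver advance.
Runoff: Geneva is ranked above Denver on 12 ballots, Denver above Geneva on 15.

Denver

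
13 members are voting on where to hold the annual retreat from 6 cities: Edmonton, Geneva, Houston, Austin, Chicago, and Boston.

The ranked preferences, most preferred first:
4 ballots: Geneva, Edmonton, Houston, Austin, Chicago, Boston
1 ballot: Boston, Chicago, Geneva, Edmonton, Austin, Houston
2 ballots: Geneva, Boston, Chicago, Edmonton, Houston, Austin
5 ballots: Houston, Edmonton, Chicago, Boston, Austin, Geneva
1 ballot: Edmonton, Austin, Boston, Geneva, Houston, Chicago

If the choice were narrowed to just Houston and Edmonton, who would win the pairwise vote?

Edmonton

Houston is ranked above Edmonton on 5 ballots; Edmonton above Houston on 8.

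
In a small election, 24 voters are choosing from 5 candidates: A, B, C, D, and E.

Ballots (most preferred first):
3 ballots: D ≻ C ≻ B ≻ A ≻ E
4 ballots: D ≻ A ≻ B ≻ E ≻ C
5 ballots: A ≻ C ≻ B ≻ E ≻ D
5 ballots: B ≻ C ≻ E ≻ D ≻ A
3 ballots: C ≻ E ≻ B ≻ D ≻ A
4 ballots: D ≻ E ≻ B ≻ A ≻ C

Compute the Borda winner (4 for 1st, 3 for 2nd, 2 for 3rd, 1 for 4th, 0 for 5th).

B

A: 3×1 + 4×3 + 5×4 + 5×0 + 3×0 + 4×1 = 39
B: 3×2 + 4×2 + 5×2 + 5×4 + 3×2 + 4×2 = 58
C: 3×3 + 4×0 + 5×3 + 5×3 + 3×4 + 4×0 = 51
D: 3×4 + 4×4 + 5×0 + 5×1 + 3×1 + 4×4 = 52
E: 3×0 + 4×1 + 5×1 + 5×2 + 3×3 + 4×3 = 40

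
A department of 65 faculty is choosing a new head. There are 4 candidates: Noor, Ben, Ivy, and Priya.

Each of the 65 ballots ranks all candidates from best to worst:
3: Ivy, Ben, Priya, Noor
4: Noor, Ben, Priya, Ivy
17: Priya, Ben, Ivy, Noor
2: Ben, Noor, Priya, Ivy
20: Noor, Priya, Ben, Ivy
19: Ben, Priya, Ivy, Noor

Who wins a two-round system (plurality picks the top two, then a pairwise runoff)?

Ben

Round 1 first-place votes: Noor 24, Ben 21, Ivy 3, Priya 17. Noor and Ben advance.
Runoff: Noor is ranked above Ben on 24 ballots, Ben above Noor on 41.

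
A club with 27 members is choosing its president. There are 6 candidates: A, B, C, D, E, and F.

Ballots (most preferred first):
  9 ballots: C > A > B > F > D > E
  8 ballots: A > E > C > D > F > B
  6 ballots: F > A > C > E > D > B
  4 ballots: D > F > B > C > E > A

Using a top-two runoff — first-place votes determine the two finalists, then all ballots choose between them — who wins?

Round 1 first-place votes: A 8, B 0, C 9, D 4, E 0, F 6. C and A advance.
Runoff: C is ranked above A on 13 ballots, A above C on 14.

A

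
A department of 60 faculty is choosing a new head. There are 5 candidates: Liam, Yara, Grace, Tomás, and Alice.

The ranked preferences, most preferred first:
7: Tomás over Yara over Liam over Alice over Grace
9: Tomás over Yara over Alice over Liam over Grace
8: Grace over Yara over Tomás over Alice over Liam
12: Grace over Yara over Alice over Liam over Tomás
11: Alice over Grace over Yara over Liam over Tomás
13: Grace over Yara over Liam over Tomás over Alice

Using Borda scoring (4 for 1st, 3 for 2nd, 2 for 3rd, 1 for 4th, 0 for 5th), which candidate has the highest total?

Yara

Liam: 7×2 + 9×1 + 8×0 + 12×1 + 11×1 + 13×2 = 72
Yara: 7×3 + 9×3 + 8×3 + 12×3 + 11×2 + 13×3 = 169
Grace: 7×0 + 9×0 + 8×4 + 12×4 + 11×3 + 13×4 = 165
Tomás: 7×4 + 9×4 + 8×2 + 12×0 + 11×0 + 13×1 = 93
Alice: 7×1 + 9×2 + 8×1 + 12×2 + 11×4 + 13×0 = 101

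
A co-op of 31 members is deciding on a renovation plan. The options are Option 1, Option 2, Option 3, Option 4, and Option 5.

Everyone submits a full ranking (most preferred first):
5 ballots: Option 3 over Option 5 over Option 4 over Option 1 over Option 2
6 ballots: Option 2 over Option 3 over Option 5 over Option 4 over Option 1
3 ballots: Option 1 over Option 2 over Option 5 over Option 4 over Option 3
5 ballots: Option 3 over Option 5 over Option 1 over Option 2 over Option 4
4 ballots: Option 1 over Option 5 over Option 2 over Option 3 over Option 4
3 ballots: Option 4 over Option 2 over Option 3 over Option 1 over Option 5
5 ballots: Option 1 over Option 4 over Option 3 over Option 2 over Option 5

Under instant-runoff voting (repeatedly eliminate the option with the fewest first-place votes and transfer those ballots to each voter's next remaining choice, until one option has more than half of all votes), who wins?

Round 1: Option 1 12, Option 2 6, Option 3 10, Option 4 3, Option 5 0. Option 5 eliminated.
Round 2: Option 1 12, Option 2 6, Option 3 10, Option 4 3. Option 4 eliminated.
Round 3: Option 1 12, Option 2 9, Option 3 10. Option 2 eliminated.
Round 4: Option 1 12, Option 3 19. Option 3 has a majority (≥16).

Option 3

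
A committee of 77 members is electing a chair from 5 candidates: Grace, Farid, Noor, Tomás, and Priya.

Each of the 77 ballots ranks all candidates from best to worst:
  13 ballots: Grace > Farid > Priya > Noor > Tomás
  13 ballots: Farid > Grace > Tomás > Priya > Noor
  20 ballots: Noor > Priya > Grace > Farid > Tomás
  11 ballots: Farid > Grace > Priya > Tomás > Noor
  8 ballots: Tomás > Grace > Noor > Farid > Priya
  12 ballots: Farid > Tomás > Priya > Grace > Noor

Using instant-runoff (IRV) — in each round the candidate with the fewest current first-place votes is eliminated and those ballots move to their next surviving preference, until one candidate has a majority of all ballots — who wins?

Grace

Round 1: Grace 13, Farid 36, Noor 20, Tomás 8, Priya 0. Priya eliminated.
Round 2: Grace 13, Farid 36, Noor 20, Tomás 8. Tomás eliminated.
Round 3: Grace 21, Farid 36, Noor 20. Noor eliminated.
Round 4: Grace 41, Farid 36. Grace has a majority (≥39).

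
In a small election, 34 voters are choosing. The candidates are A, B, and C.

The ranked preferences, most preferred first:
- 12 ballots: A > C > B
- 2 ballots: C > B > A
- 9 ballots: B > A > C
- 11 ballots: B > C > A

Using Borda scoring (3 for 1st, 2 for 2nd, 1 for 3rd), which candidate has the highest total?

B

A: 12×3 + 2×1 + 9×2 + 11×1 = 67
B: 12×1 + 2×2 + 9×3 + 11×3 = 76
C: 12×2 + 2×3 + 9×1 + 11×2 = 61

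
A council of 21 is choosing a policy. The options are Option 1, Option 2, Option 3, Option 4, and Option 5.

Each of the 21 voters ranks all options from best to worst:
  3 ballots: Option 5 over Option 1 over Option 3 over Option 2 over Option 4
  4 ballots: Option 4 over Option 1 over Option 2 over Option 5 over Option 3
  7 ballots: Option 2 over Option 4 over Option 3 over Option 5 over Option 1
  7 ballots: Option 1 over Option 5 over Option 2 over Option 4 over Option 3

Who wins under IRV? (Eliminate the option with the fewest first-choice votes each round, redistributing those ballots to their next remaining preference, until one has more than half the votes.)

Option 1

Round 1: Option 1 7, Option 2 7, Option 3 0, Option 4 4, Option 5 3. Option 3 eliminated.
Round 2: Option 1 7, Option 2 7, Option 4 4, Option 5 3. Option 5 eliminated.
Round 3: Option 1 10, Option 2 7, Option 4 4. Option 4 eliminated.
Round 4: Option 1 14, Option 2 7. Option 1 has a majority (≥11).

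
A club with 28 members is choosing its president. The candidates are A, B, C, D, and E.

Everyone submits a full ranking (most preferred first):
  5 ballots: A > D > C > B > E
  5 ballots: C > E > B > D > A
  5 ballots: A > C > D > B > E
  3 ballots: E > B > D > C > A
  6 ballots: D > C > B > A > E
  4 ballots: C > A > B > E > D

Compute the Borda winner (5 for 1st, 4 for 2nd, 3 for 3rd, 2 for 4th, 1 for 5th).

A: 5×5 + 5×1 + 5×5 + 3×1 + 6×2 + 4×4 = 86
B: 5×2 + 5×3 + 5×2 + 3×4 + 6×3 + 4×3 = 77
C: 5×3 + 5×5 + 5×4 + 3×2 + 6×4 + 4×5 = 110
D: 5×4 + 5×2 + 5×3 + 3×3 + 6×5 + 4×1 = 88
E: 5×1 + 5×4 + 5×1 + 3×5 + 6×1 + 4×2 = 59

C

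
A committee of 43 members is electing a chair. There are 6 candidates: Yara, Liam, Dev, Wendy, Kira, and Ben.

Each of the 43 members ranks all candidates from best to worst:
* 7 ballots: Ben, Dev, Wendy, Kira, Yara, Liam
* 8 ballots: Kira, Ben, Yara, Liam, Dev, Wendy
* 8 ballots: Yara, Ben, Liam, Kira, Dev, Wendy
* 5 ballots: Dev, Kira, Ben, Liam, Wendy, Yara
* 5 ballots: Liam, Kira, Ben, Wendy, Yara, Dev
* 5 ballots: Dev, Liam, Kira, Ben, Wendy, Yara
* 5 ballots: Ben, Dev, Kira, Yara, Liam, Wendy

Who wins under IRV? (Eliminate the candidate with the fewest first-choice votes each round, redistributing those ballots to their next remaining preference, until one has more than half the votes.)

Kira

Round 1: Yara 8, Liam 5, Dev 10, Wendy 0, Kira 8, Ben 12. Wendy eliminated.
Round 2: Yara 8, Liam 5, Dev 10, Kira 8, Ben 12. Liam eliminated.
Round 3: Yara 8, Dev 10, Kira 13, Ben 12. Yara eliminated.
Round 4: Dev 10, Kira 13, Ben 20. Dev eliminated.
Round 5: Kira 23, Ben 20. Kira has a majority (≥22).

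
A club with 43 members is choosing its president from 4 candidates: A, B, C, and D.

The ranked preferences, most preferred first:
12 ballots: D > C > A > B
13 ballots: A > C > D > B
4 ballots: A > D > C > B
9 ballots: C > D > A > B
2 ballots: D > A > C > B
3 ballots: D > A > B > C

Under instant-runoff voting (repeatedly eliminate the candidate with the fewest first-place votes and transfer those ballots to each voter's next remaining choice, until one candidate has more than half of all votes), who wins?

Round 1: A 17, B 0, C 9, D 17. B eliminated.
Round 2: A 17, C 9, D 17. C eliminated.
Round 3: A 17, D 26. D has a majority (≥22).

D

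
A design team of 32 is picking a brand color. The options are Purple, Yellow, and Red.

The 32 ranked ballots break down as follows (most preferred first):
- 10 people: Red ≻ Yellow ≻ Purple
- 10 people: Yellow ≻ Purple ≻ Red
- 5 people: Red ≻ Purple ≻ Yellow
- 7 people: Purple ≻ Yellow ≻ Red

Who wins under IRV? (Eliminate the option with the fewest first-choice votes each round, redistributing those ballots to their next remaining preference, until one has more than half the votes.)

Yellow

Round 1: Purple 7, Yellow 10, Red 15. Purple eliminated.
Round 2: Yellow 17, Red 15. Yellow has a majority (≥17).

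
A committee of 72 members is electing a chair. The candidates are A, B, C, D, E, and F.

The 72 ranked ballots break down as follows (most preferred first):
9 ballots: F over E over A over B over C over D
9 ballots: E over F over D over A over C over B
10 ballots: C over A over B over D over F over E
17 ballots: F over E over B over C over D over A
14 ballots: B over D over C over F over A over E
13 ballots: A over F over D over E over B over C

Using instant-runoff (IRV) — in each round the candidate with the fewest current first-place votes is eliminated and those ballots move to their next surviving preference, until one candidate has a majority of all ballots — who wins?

F

Round 1: A 13, B 14, C 10, D 0, E 9, F 26. D eliminated.
Round 2: A 13, B 14, C 10, E 9, F 26. E eliminated.
Round 3: A 13, B 14, C 10, F 35. C eliminated.
Round 4: A 23, B 14, F 35. B eliminated.
Round 5: A 23, F 49. F has a majority (≥37).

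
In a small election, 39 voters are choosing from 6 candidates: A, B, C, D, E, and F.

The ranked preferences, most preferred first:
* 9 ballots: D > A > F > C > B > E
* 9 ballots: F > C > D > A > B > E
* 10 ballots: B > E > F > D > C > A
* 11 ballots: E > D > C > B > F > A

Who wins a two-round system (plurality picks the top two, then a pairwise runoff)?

B

Round 1 first-place votes: A 0, B 10, C 0, D 9, E 11, F 9. E and B advance.
Runoff: E is ranked above B on 11 ballots, B above E on 28.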